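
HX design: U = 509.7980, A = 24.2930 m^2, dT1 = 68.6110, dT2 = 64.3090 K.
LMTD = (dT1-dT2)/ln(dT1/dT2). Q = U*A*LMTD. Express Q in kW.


LMTD = 66.4368 K
Q = 509.7980 * 24.2930 * 66.4368 = 822787.9114 W = 822.7879 kW

822.7879 kW


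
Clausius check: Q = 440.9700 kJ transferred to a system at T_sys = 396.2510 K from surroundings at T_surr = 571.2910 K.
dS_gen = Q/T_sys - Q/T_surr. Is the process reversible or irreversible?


dS_sys = 440.9700/396.2510 = 1.1129 kJ/K
dS_surr = -440.9700/571.2910 = -0.7719 kJ/K
dS_gen = 1.1129 - 0.7719 = 0.3410 kJ/K (irreversible)

dS_gen = 0.3410 kJ/K, irreversible


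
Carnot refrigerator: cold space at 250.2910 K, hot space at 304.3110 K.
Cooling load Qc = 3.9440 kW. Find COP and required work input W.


COP = 250.2910 / 54.0200 = 4.6333
W = 3.9440 / 4.6333 = 0.8512 kW

COP = 4.6333, W = 0.8512 kW


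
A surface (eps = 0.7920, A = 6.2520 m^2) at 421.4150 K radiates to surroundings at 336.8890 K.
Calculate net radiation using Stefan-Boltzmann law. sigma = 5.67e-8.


T^4 = 3.1538e+10
Tsurr^4 = 1.2881e+10
Q = 0.7920 * 5.67e-8 * 6.2520 * 1.8657e+10 = 5238.1798 W

5238.1798 W


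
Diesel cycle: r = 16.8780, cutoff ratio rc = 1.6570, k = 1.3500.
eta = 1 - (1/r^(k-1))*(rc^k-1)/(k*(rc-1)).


r^(k-1) = 2.6888
rc^k = 1.9774
eta = 0.5902 = 59.0181%

59.0181%


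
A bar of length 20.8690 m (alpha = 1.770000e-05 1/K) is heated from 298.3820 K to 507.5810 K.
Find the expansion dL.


dT = 209.1990 K
dL = 1.770000e-05 * 20.8690 * 209.1990 = 0.077274 m
L_final = 20.946274 m

dL = 0.077274 m


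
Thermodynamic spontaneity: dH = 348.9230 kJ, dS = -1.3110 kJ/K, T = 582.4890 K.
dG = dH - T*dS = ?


T*dS = 582.4890 * -1.3110 = -763.6431 kJ
dG = 348.9230 + 763.6431 = 1112.5661 kJ (non-spontaneous)

dG = 1112.5661 kJ, non-spontaneous


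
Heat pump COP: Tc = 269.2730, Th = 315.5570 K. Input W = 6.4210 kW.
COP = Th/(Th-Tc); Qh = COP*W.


COP = 315.5570 / 46.2840 = 6.8178
Qh = 6.8178 * 6.4210 = 43.7774 kW

COP = 6.8178, Qh = 43.7774 kW


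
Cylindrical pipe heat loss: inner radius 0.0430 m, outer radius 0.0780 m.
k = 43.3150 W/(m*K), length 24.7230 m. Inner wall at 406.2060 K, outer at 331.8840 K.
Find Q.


dT = 74.3220 K
ln(ro/ri) = 0.5955
Q = 2*pi*43.3150*24.7230*74.3220 / 0.5955 = 839747.3177 W

839747.3177 W


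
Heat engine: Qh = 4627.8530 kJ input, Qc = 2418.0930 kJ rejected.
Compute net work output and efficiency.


W = 4627.8530 - 2418.0930 = 2209.7600 kJ
eta = 2209.7600 / 4627.8530 = 0.4775 = 47.7491%

W = 2209.7600 kJ, eta = 47.7491%


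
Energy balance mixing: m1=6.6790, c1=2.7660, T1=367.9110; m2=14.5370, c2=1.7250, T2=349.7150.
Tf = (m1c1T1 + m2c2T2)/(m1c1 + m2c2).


num = 15566.3968
den = 43.5504
Tf = 357.4338 K

357.4338 K


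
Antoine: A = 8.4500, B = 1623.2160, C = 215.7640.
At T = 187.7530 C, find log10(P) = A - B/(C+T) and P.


C+T = 403.5170
B/(C+T) = 4.0227
log10(P) = 8.4500 - 4.0227 = 4.4273
P = 10^4.4273 = 26750.3416 mmHg

26750.3416 mmHg


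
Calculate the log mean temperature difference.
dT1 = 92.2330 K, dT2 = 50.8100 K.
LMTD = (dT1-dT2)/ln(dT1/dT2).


dT1/dT2 = 1.8153
ln(dT1/dT2) = 0.5962
LMTD = 41.4230 / 0.5962 = 69.4755 K

69.4755 K


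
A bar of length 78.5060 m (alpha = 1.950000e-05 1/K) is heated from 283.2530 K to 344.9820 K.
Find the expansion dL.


dT = 61.7290 K
dL = 1.950000e-05 * 78.5060 * 61.7290 = 0.094499 m
L_final = 78.600499 m

dL = 0.094499 m


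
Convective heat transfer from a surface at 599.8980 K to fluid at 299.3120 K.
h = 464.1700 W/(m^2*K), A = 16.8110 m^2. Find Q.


dT = 300.5860 K
Q = 464.1700 * 16.8110 * 300.5860 = 2345521.2139 W

2345521.2139 W


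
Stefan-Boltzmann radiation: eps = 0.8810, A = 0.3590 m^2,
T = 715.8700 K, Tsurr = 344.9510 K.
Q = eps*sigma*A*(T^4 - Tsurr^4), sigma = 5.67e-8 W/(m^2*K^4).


T^4 = 2.6263e+11
Tsurr^4 = 1.4159e+10
Q = 0.8810 * 5.67e-8 * 0.3590 * 2.4847e+11 = 4455.7536 W

4455.7536 W


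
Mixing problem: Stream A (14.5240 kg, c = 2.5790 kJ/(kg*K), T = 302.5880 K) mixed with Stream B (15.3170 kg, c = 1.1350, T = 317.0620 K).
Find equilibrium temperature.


num = 16846.2164
den = 54.8422
Tf = 307.1762 K

307.1762 K


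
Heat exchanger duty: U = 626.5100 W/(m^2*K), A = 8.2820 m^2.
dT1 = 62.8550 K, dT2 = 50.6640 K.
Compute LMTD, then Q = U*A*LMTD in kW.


LMTD = 56.5406 K
Q = 626.5100 * 8.2820 * 56.5406 = 293375.4855 W = 293.3755 kW

293.3755 kW


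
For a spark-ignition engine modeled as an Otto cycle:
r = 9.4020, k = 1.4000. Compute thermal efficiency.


r^(k-1) = 2.4507
eta = 1 - 1/2.4507 = 0.5920 = 59.1951%

59.1951%


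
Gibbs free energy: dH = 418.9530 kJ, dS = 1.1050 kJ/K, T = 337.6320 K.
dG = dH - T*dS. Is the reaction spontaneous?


T*dS = 337.6320 * 1.1050 = 373.0834 kJ
dG = 418.9530 - 373.0834 = 45.8696 kJ (non-spontaneous)

dG = 45.8696 kJ, non-spontaneous


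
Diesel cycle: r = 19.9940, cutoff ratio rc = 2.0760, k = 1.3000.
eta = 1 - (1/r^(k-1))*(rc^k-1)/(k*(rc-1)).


r^(k-1) = 2.4562
rc^k = 2.5846
eta = 0.5388 = 53.8791%

53.8791%


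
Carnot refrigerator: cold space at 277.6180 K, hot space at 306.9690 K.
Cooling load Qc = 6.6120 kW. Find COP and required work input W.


COP = 277.6180 / 29.3510 = 9.4586
W = 6.6120 / 9.4586 = 0.6990 kW

COP = 9.4586, W = 0.6990 kW


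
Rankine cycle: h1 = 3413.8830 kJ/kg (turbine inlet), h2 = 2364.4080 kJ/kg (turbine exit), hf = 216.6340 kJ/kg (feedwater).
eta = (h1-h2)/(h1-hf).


W = 1049.4750 kJ/kg
Q_in = 3197.2490 kJ/kg
eta = 0.3282 = 32.8243%

eta = 32.8243%


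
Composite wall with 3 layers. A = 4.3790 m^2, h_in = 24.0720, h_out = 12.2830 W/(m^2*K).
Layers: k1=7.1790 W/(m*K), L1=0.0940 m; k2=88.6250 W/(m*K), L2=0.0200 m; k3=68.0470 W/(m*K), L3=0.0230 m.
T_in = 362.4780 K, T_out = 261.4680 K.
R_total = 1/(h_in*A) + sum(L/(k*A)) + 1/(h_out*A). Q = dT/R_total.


R_conv_in = 1/(24.0720*4.3790) = 0.0095
R_1 = 0.0940/(7.1790*4.3790) = 0.0030
R_2 = 0.0200/(88.6250*4.3790) = 5.1535e-05
R_3 = 0.0230/(68.0470*4.3790) = 7.7187e-05
R_conv_out = 1/(12.2830*4.3790) = 0.0186
R_total = 0.0312 K/W
Q = 101.0100 / 0.0312 = 3237.7845 W

R_total = 0.0312 K/W, Q = 3237.7845 W


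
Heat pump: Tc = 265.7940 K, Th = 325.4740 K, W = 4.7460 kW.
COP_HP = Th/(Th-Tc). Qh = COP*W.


COP = 325.4740 / 59.6800 = 5.4537
Qh = 5.4537 * 4.7460 = 25.8830 kW

COP = 5.4537, Qh = 25.8830 kW


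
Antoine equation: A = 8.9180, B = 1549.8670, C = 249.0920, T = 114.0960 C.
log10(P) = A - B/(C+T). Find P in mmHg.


C+T = 363.1880
B/(C+T) = 4.2674
log10(P) = 8.9180 - 4.2674 = 4.6506
P = 10^4.6506 = 44730.5307 mmHg

44730.5307 mmHg


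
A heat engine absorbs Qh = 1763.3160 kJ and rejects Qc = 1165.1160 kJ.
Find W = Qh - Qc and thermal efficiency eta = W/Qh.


W = 1763.3160 - 1165.1160 = 598.2000 kJ
eta = 598.2000 / 1763.3160 = 0.3392 = 33.9247%

W = 598.2000 kJ, eta = 33.9247%


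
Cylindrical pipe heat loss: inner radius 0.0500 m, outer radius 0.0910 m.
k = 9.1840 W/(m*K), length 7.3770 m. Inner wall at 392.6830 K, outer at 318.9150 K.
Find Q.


dT = 73.7680 K
ln(ro/ri) = 0.5988
Q = 2*pi*9.1840*7.3770*73.7680 / 0.5988 = 52438.6221 W

52438.6221 W


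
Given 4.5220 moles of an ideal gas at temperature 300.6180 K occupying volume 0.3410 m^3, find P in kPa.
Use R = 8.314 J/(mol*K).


P = nRT/V = 4.5220 * 8.314 * 300.6180 / 0.3410
= 11302.0067 / 0.3410 = 33143.7146 Pa = 33.1437 kPa

33.1437 kPa


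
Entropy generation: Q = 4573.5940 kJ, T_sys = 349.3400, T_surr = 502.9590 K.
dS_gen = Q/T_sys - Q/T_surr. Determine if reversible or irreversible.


dS_sys = 4573.5940/349.3400 = 13.0921 kJ/K
dS_surr = -4573.5940/502.9590 = -9.0934 kJ/K
dS_gen = 13.0921 - 9.0934 = 3.9987 kJ/K (irreversible)

dS_gen = 3.9987 kJ/K, irreversible


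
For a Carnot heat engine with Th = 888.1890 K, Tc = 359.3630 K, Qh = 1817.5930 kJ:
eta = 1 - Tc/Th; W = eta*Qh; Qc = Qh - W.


eta = 1 - 359.3630/888.1890 = 0.5954
W = 0.5954 * 1817.5930 = 1082.1913 kJ
Qc = 1817.5930 - 1082.1913 = 735.4017 kJ

eta = 59.5398%, W = 1082.1913 kJ, Qc = 735.4017 kJ


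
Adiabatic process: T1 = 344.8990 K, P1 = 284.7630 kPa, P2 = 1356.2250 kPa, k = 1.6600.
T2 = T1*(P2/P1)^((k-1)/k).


(k-1)/k = 0.3976
(P2/P1)^exp = 1.8600
T2 = 344.8990 * 1.8600 = 641.5017 K

641.5017 K


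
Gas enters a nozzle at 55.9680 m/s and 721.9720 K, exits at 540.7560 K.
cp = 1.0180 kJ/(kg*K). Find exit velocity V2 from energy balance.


dT = 181.2160 K
2*cp*1000*dT = 368955.7760
V1^2 = 3132.4170
V2 = sqrt(372088.1930) = 609.9903 m/s

609.9903 m/s


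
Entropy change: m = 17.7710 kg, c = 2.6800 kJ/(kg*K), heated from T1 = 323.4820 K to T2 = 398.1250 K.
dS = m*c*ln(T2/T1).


T2/T1 = 1.2307
ln(T2/T1) = 0.2076
dS = 17.7710 * 2.6800 * 0.2076 = 9.8883 kJ/K

9.8883 kJ/K


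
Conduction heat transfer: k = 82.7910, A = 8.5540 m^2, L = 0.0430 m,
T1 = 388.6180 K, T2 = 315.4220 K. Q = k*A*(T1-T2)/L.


dT = 73.1960 K
Q = 82.7910 * 8.5540 * 73.1960 / 0.0430 = 1205511.2486 W

1205511.2486 W


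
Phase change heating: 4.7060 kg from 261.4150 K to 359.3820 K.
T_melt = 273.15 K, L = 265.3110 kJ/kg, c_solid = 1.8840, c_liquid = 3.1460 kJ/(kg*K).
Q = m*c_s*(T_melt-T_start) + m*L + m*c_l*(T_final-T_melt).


Q1 (sensible, solid) = 4.7060 * 1.8840 * 11.7350 = 104.0437 kJ
Q2 (latent) = 4.7060 * 265.3110 = 1248.5536 kJ
Q3 (sensible, liquid) = 4.7060 * 3.1460 * 86.2320 = 1276.6713 kJ
Q_total = 2629.2686 kJ

2629.2686 kJ


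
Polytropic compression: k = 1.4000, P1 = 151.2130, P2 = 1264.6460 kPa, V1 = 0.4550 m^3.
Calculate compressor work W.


(k-1)/k = 0.2857
(P2/P1)^exp = 1.8346
W = 3.5000 * 151.2130 * 0.4550 * (1.8346 - 1) = 200.9729 kJ

200.9729 kJ


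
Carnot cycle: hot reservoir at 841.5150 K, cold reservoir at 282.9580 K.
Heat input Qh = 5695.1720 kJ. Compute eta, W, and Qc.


eta = 1 - 282.9580/841.5150 = 0.6638
W = 0.6638 * 5695.1720 = 3780.1800 kJ
Qc = 5695.1720 - 3780.1800 = 1914.9920 kJ

eta = 66.3752%, W = 3780.1800 kJ, Qc = 1914.9920 kJ


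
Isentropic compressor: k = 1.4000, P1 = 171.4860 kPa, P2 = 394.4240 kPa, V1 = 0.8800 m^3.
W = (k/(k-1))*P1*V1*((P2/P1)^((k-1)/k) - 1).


(k-1)/k = 0.2857
(P2/P1)^exp = 1.2687
W = 3.5000 * 171.4860 * 0.8800 * (1.2687 - 1) = 141.9116 kJ

141.9116 kJ


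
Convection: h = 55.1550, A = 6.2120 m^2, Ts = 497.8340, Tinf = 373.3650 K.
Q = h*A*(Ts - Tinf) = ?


dT = 124.4690 K
Q = 55.1550 * 6.2120 * 124.4690 = 42645.9248 W

42645.9248 W


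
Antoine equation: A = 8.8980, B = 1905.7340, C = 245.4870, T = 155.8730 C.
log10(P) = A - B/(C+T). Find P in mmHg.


C+T = 401.3600
B/(C+T) = 4.7482
log10(P) = 8.8980 - 4.7482 = 4.1498
P = 10^4.1498 = 14119.1597 mmHg

14119.1597 mmHg


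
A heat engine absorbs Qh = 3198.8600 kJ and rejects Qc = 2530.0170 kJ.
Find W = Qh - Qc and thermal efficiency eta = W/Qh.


W = 3198.8600 - 2530.0170 = 668.8430 kJ
eta = 668.8430 / 3198.8600 = 0.2091 = 20.9088%

W = 668.8430 kJ, eta = 20.9088%


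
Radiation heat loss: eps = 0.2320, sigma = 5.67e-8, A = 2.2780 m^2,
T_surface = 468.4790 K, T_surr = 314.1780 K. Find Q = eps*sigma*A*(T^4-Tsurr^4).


T^4 = 4.8168e+10
Tsurr^4 = 9.7432e+09
Q = 0.2320 * 5.67e-8 * 2.2780 * 3.8425e+10 = 1151.4322 W

1151.4322 W


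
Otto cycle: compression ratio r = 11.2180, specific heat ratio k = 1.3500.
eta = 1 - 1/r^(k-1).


r^(k-1) = 2.3306
eta = 1 - 1/2.3306 = 0.5709 = 57.0929%

57.0929%


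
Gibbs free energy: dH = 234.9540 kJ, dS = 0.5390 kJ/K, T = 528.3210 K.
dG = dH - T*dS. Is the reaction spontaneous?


T*dS = 528.3210 * 0.5390 = 284.7650 kJ
dG = 234.9540 - 284.7650 = -49.8110 kJ (spontaneous)

dG = -49.8110 kJ, spontaneous


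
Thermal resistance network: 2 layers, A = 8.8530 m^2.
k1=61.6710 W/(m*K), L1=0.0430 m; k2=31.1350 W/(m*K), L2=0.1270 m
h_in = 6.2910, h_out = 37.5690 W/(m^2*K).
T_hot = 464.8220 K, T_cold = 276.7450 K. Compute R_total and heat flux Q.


R_conv_in = 1/(6.2910*8.8530) = 0.0180
R_1 = 0.0430/(61.6710*8.8530) = 7.8758e-05
R_2 = 0.1270/(31.1350*8.8530) = 0.0005
R_conv_out = 1/(37.5690*8.8530) = 0.0030
R_total = 0.0215 K/W
Q = 188.0770 / 0.0215 = 8747.2302 W

R_total = 0.0215 K/W, Q = 8747.2302 W


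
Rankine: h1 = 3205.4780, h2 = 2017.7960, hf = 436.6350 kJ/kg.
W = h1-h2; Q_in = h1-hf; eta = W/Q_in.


W = 1187.6820 kJ/kg
Q_in = 2768.8430 kJ/kg
eta = 0.4289 = 42.8945%

eta = 42.8945%


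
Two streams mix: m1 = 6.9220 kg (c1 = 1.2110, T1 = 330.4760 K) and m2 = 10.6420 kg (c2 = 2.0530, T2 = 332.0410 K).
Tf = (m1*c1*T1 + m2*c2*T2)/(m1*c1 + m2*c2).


num = 10024.6694
den = 30.2306
Tf = 331.6070 K

331.6070 K


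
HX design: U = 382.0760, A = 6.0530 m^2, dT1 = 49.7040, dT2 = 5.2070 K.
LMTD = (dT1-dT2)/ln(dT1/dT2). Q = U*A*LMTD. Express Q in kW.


LMTD = 19.7231 K
Q = 382.0760 * 6.0530 * 19.7231 = 45613.8124 W = 45.6138 kW

45.6138 kW


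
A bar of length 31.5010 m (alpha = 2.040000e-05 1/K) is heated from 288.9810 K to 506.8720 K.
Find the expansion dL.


dT = 217.8910 K
dL = 2.040000e-05 * 31.5010 * 217.8910 = 0.140021 m
L_final = 31.641021 m

dL = 0.140021 m


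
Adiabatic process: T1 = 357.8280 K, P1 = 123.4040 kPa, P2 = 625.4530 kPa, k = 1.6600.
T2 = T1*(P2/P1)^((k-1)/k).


(k-1)/k = 0.3976
(P2/P1)^exp = 1.9065
T2 = 357.8280 * 1.9065 = 682.2162 K

682.2162 K


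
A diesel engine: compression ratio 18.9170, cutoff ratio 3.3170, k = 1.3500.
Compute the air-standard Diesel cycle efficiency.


r^(k-1) = 2.7983
rc^k = 5.0467
eta = 0.5377 = 53.7681%

53.7681%


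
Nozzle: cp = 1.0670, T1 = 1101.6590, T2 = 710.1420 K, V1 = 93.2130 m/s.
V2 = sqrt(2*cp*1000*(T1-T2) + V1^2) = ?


dT = 391.5170 K
2*cp*1000*dT = 835497.2780
V1^2 = 8688.6634
V2 = sqrt(844185.9414) = 918.7959 m/s

918.7959 m/s


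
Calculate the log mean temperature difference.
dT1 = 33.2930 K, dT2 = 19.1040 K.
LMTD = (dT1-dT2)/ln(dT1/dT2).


dT1/dT2 = 1.7427
ln(dT1/dT2) = 0.5554
LMTD = 14.1890 / 0.5554 = 25.5451 K

25.5451 K


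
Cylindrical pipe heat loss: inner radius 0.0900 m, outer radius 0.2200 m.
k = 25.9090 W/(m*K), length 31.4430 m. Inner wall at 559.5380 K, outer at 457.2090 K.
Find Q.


dT = 102.3290 K
ln(ro/ri) = 0.8938
Q = 2*pi*25.9090*31.4430*102.3290 / 0.8938 = 586008.8691 W

586008.8691 W


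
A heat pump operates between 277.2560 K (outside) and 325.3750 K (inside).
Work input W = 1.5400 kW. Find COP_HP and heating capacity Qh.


COP = 325.3750 / 48.1190 = 6.7619
Qh = 6.7619 * 1.5400 = 10.4133 kW

COP = 6.7619, Qh = 10.4133 kW


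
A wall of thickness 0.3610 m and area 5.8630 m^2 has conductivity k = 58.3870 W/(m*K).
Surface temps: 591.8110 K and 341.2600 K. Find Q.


dT = 250.5510 K
Q = 58.3870 * 5.8630 * 250.5510 / 0.3610 = 237588.2693 W

237588.2693 W


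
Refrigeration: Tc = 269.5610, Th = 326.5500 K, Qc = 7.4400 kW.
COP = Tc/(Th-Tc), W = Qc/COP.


COP = 269.5610 / 56.9890 = 4.7301
W = 7.4400 / 4.7301 = 1.5729 kW

COP = 4.7301, W = 1.5729 kW


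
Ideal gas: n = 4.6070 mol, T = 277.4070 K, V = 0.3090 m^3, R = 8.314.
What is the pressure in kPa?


P = nRT/V = 4.6070 * 8.314 * 277.4070 / 0.3090
= 10625.4088 / 0.3090 = 34386.4363 Pa = 34.3864 kPa

34.3864 kPa


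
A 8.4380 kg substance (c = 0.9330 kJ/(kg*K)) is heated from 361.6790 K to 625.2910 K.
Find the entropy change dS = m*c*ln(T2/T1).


T2/T1 = 1.7289
ln(T2/T1) = 0.5475
dS = 8.4380 * 0.9330 * 0.5475 = 4.3100 kJ/K

4.3100 kJ/K


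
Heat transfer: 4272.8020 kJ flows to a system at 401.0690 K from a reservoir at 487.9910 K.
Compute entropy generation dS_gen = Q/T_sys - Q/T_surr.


dS_sys = 4272.8020/401.0690 = 10.6535 kJ/K
dS_surr = -4272.8020/487.9910 = -8.7559 kJ/K
dS_gen = 10.6535 - 8.7559 = 1.8976 kJ/K (irreversible)

dS_gen = 1.8976 kJ/K, irreversible


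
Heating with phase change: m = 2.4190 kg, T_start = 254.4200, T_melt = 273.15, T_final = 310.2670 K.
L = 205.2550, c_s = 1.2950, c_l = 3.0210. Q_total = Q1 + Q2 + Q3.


Q1 (sensible, solid) = 2.4190 * 1.2950 * 18.7300 = 58.6737 kJ
Q2 (latent) = 2.4190 * 205.2550 = 496.5118 kJ
Q3 (sensible, liquid) = 2.4190 * 3.0210 * 37.1170 = 271.2436 kJ
Q_total = 826.4291 kJ

826.4291 kJ


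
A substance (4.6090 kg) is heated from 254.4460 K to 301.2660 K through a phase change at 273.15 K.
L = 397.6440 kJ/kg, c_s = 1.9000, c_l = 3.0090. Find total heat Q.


Q1 (sensible, solid) = 4.6090 * 1.9000 * 18.7040 = 163.7928 kJ
Q2 (latent) = 4.6090 * 397.6440 = 1832.7412 kJ
Q3 (sensible, liquid) = 4.6090 * 3.0090 * 28.1160 = 389.9262 kJ
Q_total = 2386.4602 kJ

2386.4602 kJ


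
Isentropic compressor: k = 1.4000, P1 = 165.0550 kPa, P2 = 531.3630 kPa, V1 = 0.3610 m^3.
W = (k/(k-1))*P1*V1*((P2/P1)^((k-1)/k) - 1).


(k-1)/k = 0.2857
(P2/P1)^exp = 1.3966
W = 3.5000 * 165.0550 * 0.3610 * (1.3966 - 1) = 82.7117 kJ

82.7117 kJ


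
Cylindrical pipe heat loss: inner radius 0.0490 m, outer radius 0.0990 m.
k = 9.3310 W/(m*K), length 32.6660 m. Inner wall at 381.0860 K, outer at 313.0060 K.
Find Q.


dT = 68.0800 K
ln(ro/ri) = 0.7033
Q = 2*pi*9.3310*32.6660*68.0800 / 0.7033 = 185388.6841 W

185388.6841 W


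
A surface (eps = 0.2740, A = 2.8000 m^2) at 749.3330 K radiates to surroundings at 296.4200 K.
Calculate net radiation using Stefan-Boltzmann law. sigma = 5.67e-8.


T^4 = 3.1528e+11
Tsurr^4 = 7.7202e+09
Q = 0.2740 * 5.67e-8 * 2.8000 * 3.0756e+11 = 13379.0192 W

13379.0192 W


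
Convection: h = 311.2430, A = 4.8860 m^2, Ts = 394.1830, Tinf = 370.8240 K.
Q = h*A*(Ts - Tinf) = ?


dT = 23.3590 K
Q = 311.2430 * 4.8860 * 23.3590 = 35522.8091 W

35522.8091 W


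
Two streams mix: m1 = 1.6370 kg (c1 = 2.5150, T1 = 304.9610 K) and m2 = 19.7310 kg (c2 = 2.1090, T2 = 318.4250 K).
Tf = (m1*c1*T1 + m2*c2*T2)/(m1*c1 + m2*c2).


num = 14506.0585
den = 45.7297
Tf = 317.2128 K

317.2128 K


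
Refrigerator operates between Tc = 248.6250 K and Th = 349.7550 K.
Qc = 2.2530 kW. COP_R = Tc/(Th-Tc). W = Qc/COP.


COP = 248.6250 / 101.1300 = 2.4585
W = 2.2530 / 2.4585 = 0.9164 kW

COP = 2.4585, W = 0.9164 kW


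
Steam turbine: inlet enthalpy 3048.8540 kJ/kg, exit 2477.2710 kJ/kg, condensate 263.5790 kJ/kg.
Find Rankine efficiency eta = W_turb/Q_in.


W = 571.5830 kJ/kg
Q_in = 2785.2750 kJ/kg
eta = 0.2052 = 20.5216%

eta = 20.5216%


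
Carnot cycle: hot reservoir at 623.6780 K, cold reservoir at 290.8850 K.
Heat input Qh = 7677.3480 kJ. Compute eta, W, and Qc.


eta = 1 - 290.8850/623.6780 = 0.5336
W = 0.5336 * 7677.3480 = 4096.6134 kJ
Qc = 7677.3480 - 4096.6134 = 3580.7346 kJ

eta = 53.3597%, W = 4096.6134 kJ, Qc = 3580.7346 kJ


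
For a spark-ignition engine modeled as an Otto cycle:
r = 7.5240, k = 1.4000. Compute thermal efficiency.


r^(k-1) = 2.2417
eta = 1 - 1/2.2417 = 0.5539 = 55.3912%

55.3912%


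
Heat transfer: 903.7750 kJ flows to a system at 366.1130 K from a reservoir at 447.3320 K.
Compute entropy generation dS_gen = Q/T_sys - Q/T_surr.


dS_sys = 903.7750/366.1130 = 2.4686 kJ/K
dS_surr = -903.7750/447.3320 = -2.0204 kJ/K
dS_gen = 2.4686 - 2.0204 = 0.4482 kJ/K (irreversible)

dS_gen = 0.4482 kJ/K, irreversible


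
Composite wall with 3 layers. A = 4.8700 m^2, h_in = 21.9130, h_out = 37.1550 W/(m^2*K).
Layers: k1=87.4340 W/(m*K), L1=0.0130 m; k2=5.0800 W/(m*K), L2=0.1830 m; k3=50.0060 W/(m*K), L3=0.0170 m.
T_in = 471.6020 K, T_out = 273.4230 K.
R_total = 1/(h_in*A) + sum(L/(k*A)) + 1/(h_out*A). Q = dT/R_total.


R_conv_in = 1/(21.9130*4.8700) = 0.0094
R_1 = 0.0130/(87.4340*4.8700) = 3.0531e-05
R_2 = 0.1830/(5.0800*4.8700) = 0.0074
R_3 = 0.0170/(50.0060*4.8700) = 6.9807e-05
R_conv_out = 1/(37.1550*4.8700) = 0.0055
R_total = 0.0224 K/W
Q = 198.1790 / 0.0224 = 8849.4221 W

R_total = 0.0224 K/W, Q = 8849.4221 W


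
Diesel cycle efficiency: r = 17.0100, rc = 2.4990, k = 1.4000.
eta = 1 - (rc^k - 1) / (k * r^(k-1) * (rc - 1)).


r^(k-1) = 3.1066
rc^k = 3.6047
eta = 0.6005 = 60.0468%

60.0468%


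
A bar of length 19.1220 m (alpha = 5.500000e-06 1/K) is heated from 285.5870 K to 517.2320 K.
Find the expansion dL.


dT = 231.6450 K
dL = 5.500000e-06 * 19.1220 * 231.6450 = 0.024362 m
L_final = 19.146362 m

dL = 0.024362 m


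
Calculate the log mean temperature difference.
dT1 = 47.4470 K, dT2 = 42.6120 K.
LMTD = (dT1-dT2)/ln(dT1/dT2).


dT1/dT2 = 1.1135
ln(dT1/dT2) = 0.1075
LMTD = 4.8350 / 0.1075 = 44.9862 K

44.9862 K


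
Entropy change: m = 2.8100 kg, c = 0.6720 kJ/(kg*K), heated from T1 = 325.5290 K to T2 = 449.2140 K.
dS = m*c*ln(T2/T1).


T2/T1 = 1.3800
ln(T2/T1) = 0.3220
dS = 2.8100 * 0.6720 * 0.3220 = 0.6081 kJ/K

0.6081 kJ/K


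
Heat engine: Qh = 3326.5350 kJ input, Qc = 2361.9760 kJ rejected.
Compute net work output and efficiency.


W = 3326.5350 - 2361.9760 = 964.5590 kJ
eta = 964.5590 / 3326.5350 = 0.2900 = 28.9959%

W = 964.5590 kJ, eta = 28.9959%


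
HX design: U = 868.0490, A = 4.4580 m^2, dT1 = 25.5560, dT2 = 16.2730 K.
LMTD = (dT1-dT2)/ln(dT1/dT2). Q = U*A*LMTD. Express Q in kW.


LMTD = 20.5665 K
Q = 868.0490 * 4.4580 * 20.5665 = 79587.5140 W = 79.5875 kW

79.5875 kW


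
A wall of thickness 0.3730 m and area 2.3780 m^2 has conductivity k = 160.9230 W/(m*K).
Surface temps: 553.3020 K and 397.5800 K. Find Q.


dT = 155.7220 K
Q = 160.9230 * 2.3780 * 155.7220 / 0.3730 = 159761.1256 W

159761.1256 W


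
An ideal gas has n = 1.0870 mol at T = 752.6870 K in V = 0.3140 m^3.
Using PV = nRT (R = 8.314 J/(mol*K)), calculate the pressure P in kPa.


P = nRT/V = 1.0870 * 8.314 * 752.6870 / 0.3140
= 6802.2718 / 0.3140 = 21663.2859 Pa = 21.6633 kPa

21.6633 kPa


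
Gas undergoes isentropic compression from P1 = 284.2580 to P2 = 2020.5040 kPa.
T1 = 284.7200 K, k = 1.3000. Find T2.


(k-1)/k = 0.2308
(P2/P1)^exp = 1.5724
T2 = 284.7200 * 1.5724 = 447.6875 K

447.6875 K


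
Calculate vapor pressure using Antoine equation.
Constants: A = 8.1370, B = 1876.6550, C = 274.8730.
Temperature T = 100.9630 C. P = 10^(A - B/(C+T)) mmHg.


C+T = 375.8360
B/(C+T) = 4.9933
log10(P) = 8.1370 - 4.9933 = 3.1437
P = 10^3.1437 = 1392.2536 mmHg

1392.2536 mmHg


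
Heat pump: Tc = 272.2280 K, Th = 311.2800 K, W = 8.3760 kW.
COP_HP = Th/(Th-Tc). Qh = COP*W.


COP = 311.2800 / 39.0520 = 7.9709
Qh = 7.9709 * 8.3760 = 66.7643 kW

COP = 7.9709, Qh = 66.7643 kW


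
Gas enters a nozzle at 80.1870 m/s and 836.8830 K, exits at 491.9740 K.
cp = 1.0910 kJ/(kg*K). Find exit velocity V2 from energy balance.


dT = 344.9090 K
2*cp*1000*dT = 752591.4380
V1^2 = 6429.9550
V2 = sqrt(759021.3930) = 871.2183 m/s

871.2183 m/s


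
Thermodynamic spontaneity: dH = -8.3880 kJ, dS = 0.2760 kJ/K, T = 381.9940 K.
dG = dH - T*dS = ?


T*dS = 381.9940 * 0.2760 = 105.4303 kJ
dG = -8.3880 - 105.4303 = -113.8183 kJ (spontaneous)

dG = -113.8183 kJ, spontaneous


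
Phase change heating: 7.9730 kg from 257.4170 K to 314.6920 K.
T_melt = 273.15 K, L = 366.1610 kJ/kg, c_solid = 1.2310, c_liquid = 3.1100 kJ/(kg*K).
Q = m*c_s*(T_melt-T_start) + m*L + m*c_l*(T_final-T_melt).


Q1 (sensible, solid) = 7.9730 * 1.2310 * 15.7330 = 154.4157 kJ
Q2 (latent) = 7.9730 * 366.1610 = 2919.4017 kJ
Q3 (sensible, liquid) = 7.9730 * 3.1100 * 41.5420 = 1030.0767 kJ
Q_total = 4103.8940 kJ

4103.8940 kJ


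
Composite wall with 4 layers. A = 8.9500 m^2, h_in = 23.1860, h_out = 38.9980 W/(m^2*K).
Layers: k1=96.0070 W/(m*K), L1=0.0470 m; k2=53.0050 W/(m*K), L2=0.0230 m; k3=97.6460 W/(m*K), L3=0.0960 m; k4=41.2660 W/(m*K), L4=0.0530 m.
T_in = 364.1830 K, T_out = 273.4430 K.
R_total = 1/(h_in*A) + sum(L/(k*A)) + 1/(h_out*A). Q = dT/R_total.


R_conv_in = 1/(23.1860*8.9500) = 0.0048
R_1 = 0.0470/(96.0070*8.9500) = 5.4698e-05
R_2 = 0.0230/(53.0050*8.9500) = 4.8483e-05
R_3 = 0.0960/(97.6460*8.9500) = 0.0001
R_4 = 0.0530/(41.2660*8.9500) = 0.0001
R_conv_out = 1/(38.9980*8.9500) = 0.0029
R_total = 0.0080 K/W
Q = 90.7400 / 0.0080 = 11285.3203 W

R_total = 0.0080 K/W, Q = 11285.3203 W


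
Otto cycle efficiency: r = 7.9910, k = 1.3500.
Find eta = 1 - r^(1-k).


r^(k-1) = 2.0697
eta = 1 - 1/2.0697 = 0.5168 = 51.6842%

51.6842%


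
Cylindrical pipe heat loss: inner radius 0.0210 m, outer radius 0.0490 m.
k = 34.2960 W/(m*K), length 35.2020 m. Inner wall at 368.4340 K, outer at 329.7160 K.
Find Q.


dT = 38.7180 K
ln(ro/ri) = 0.8473
Q = 2*pi*34.2960*35.2020*38.7180 / 0.8473 = 346631.0664 W

346631.0664 W


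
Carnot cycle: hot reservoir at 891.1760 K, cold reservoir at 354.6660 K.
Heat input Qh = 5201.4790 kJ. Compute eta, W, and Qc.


eta = 1 - 354.6660/891.1760 = 0.6020
W = 0.6020 * 5201.4790 = 3131.4190 kJ
Qc = 5201.4790 - 3131.4190 = 2070.0600 kJ

eta = 60.2025%, W = 3131.4190 kJ, Qc = 2070.0600 kJ


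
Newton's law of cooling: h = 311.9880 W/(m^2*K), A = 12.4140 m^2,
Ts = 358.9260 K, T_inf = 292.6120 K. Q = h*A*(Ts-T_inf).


dT = 66.3140 K
Q = 311.9880 * 12.4140 * 66.3140 = 256835.3841 W

256835.3841 W


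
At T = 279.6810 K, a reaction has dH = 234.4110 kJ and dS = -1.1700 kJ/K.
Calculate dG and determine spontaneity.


T*dS = 279.6810 * -1.1700 = -327.2268 kJ
dG = 234.4110 + 327.2268 = 561.6378 kJ (non-spontaneous)

dG = 561.6378 kJ, non-spontaneous


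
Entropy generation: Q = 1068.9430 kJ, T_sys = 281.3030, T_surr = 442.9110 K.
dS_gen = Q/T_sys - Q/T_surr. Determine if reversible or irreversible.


dS_sys = 1068.9430/281.3030 = 3.8000 kJ/K
dS_surr = -1068.9430/442.9110 = -2.4134 kJ/K
dS_gen = 3.8000 - 2.4134 = 1.3865 kJ/K (irreversible)

dS_gen = 1.3865 kJ/K, irreversible


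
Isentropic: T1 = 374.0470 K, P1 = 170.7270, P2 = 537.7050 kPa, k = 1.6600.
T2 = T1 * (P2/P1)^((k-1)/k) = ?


(k-1)/k = 0.3976
(P2/P1)^exp = 1.5780
T2 = 374.0470 * 1.5780 = 590.2314 K

590.2314 K


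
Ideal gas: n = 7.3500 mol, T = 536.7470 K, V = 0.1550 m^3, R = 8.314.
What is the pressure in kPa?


P = nRT/V = 7.3500 * 8.314 * 536.7470 / 0.1550
= 32799.4820 / 0.1550 = 211609.5613 Pa = 211.6096 kPa

211.6096 kPa


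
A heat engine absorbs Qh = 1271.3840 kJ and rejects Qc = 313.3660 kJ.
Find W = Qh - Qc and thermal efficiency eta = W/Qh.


W = 1271.3840 - 313.3660 = 958.0180 kJ
eta = 958.0180 / 1271.3840 = 0.7535 = 75.3524%

W = 958.0180 kJ, eta = 75.3524%


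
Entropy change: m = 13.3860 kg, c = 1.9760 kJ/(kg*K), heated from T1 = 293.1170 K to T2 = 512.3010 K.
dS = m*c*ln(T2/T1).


T2/T1 = 1.7478
ln(T2/T1) = 0.5583
dS = 13.3860 * 1.9760 * 0.5583 = 14.7685 kJ/K

14.7685 kJ/K


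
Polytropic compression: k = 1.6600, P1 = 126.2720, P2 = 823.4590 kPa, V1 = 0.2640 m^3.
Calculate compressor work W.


(k-1)/k = 0.3976
(P2/P1)^exp = 2.1075
W = 2.5152 * 126.2720 * 0.2640 * (2.1075 - 1) = 92.8596 kJ

92.8596 kJ


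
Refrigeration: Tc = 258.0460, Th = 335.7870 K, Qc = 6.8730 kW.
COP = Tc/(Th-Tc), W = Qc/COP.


COP = 258.0460 / 77.7410 = 3.3193
W = 6.8730 / 3.3193 = 2.0706 kW

COP = 3.3193, W = 2.0706 kW


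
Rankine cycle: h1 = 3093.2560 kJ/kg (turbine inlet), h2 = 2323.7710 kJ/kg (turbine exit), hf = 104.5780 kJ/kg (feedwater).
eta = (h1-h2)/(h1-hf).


W = 769.4850 kJ/kg
Q_in = 2988.6780 kJ/kg
eta = 0.2575 = 25.7467%

eta = 25.7467%


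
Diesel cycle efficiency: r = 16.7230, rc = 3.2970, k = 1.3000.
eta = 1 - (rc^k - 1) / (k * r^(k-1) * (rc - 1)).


r^(k-1) = 2.3281
rc^k = 4.7158
eta = 0.4655 = 46.5494%

46.5494%


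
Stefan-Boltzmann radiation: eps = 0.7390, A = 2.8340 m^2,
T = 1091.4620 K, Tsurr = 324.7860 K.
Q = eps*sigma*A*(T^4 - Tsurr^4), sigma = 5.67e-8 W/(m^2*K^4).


T^4 = 1.4192e+12
Tsurr^4 = 1.1127e+10
Q = 0.7390 * 5.67e-8 * 2.8340 * 1.4080e+12 = 167202.6791 W

167202.6791 W


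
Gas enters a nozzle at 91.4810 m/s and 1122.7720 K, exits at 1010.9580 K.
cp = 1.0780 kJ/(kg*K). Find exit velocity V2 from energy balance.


dT = 111.8140 K
2*cp*1000*dT = 241070.9840
V1^2 = 8368.7734
V2 = sqrt(249439.7574) = 499.4394 m/s

499.4394 m/s


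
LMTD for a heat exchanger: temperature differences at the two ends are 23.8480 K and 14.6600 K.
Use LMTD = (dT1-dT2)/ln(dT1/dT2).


dT1/dT2 = 1.6267
ln(dT1/dT2) = 0.4866
LMTD = 9.1880 / 0.4866 = 18.8829 K

18.8829 K


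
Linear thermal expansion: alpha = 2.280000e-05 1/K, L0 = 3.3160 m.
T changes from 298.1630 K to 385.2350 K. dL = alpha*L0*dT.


dT = 87.0720 K
dL = 2.280000e-05 * 3.3160 * 87.0720 = 0.006583 m
L_final = 3.322583 m

dL = 0.006583 m


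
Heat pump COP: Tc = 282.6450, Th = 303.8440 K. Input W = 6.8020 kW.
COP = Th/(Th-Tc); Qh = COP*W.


COP = 303.8440 / 21.1990 = 14.3329
Qh = 14.3329 * 6.8020 = 97.4927 kW

COP = 14.3329, Qh = 97.4927 kW


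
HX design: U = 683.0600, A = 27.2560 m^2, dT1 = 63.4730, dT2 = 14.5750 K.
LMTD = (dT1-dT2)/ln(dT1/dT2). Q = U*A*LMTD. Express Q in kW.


LMTD = 33.2344 K
Q = 683.0600 * 27.2560 * 33.2344 = 618740.8689 W = 618.7409 kW

618.7409 kW


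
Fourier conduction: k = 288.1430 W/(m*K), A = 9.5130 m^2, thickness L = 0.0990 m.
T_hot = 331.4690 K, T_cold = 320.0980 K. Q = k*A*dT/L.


dT = 11.3710 K
Q = 288.1430 * 9.5130 * 11.3710 / 0.0990 = 314839.3704 W

314839.3704 W


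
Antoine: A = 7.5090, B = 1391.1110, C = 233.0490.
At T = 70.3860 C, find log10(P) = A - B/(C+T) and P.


C+T = 303.4350
B/(C+T) = 4.5845
log10(P) = 7.5090 - 4.5845 = 2.9245
P = 10^2.9245 = 840.3426 mmHg

840.3426 mmHg


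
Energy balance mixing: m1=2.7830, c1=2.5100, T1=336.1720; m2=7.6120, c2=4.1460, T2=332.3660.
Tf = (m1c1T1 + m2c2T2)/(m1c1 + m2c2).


num = 12837.5279
den = 38.5447
Tf = 333.0557 K

333.0557 K


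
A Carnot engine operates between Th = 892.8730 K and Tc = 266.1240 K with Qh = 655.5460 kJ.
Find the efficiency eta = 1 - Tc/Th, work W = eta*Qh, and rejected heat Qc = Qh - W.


eta = 1 - 266.1240/892.8730 = 0.7019
W = 0.7019 * 655.5460 = 460.1582 kJ
Qc = 655.5460 - 460.1582 = 195.3878 kJ

eta = 70.1946%, W = 460.1582 kJ, Qc = 195.3878 kJ


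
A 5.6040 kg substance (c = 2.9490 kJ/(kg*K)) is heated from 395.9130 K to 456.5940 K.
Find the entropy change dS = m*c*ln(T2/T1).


T2/T1 = 1.1533
ln(T2/T1) = 0.1426
dS = 5.6040 * 2.9490 * 0.1426 = 2.3566 kJ/K

2.3566 kJ/K


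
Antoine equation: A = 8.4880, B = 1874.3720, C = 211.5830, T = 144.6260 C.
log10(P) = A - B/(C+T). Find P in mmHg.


C+T = 356.2090
B/(C+T) = 5.2620
log10(P) = 8.4880 - 5.2620 = 3.2260
P = 10^3.2260 = 1682.6714 mmHg

1682.6714 mmHg


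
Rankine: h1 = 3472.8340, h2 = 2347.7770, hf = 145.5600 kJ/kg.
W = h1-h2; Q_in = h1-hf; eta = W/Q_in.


W = 1125.0570 kJ/kg
Q_in = 3327.2740 kJ/kg
eta = 0.3381 = 33.8132%

eta = 33.8132%


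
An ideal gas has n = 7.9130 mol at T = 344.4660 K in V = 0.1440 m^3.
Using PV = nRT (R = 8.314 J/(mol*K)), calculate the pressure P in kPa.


P = nRT/V = 7.9130 * 8.314 * 344.4660 / 0.1440
= 22661.9641 / 0.1440 = 157374.7509 Pa = 157.3748 kPa

157.3748 kPa


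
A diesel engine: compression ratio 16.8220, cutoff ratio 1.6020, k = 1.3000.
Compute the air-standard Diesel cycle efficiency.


r^(k-1) = 2.3322
rc^k = 1.8453
eta = 0.5369 = 53.6878%

53.6878%


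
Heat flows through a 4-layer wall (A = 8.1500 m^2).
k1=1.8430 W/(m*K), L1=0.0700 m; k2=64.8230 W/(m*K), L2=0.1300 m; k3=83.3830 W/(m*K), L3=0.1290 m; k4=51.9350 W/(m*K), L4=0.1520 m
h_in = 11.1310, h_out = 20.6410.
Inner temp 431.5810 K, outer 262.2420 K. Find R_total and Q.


R_conv_in = 1/(11.1310*8.1500) = 0.0110
R_1 = 0.0700/(1.8430*8.1500) = 0.0047
R_2 = 0.1300/(64.8230*8.1500) = 0.0002
R_3 = 0.1290/(83.3830*8.1500) = 0.0002
R_4 = 0.1520/(51.9350*8.1500) = 0.0004
R_conv_out = 1/(20.6410*8.1500) = 0.0059
R_total = 0.0224 K/W
Q = 169.3390 / 0.0224 = 7552.0295 W

R_total = 0.0224 K/W, Q = 7552.0295 W


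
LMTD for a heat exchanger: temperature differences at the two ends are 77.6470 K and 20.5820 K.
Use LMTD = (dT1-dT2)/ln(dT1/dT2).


dT1/dT2 = 3.7726
ln(dT1/dT2) = 1.3278
LMTD = 57.0650 / 1.3278 = 42.9785 K

42.9785 K


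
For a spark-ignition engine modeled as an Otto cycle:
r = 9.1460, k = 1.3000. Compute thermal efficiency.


r^(k-1) = 1.9425
eta = 1 - 1/1.9425 = 0.4852 = 48.5209%

48.5209%


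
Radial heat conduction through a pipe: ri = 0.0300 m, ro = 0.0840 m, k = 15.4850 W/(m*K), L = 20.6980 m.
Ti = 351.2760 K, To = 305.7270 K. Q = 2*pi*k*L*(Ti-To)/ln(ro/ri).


dT = 45.5490 K
ln(ro/ri) = 1.0296
Q = 2*pi*15.4850*20.6980*45.5490 / 1.0296 = 89088.4870 W

89088.4870 W


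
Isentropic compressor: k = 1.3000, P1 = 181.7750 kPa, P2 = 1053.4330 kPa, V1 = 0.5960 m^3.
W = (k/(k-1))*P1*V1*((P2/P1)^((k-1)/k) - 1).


(k-1)/k = 0.2308
(P2/P1)^exp = 1.5000
W = 4.3333 * 181.7750 * 0.5960 * (1.5000 - 1) = 234.7361 kJ

234.7361 kJ


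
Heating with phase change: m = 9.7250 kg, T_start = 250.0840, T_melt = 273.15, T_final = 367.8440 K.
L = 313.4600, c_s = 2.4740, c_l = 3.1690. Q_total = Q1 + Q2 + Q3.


Q1 (sensible, solid) = 9.7250 * 2.4740 * 23.0660 = 554.9599 kJ
Q2 (latent) = 9.7250 * 313.4600 = 3048.3985 kJ
Q3 (sensible, liquid) = 9.7250 * 3.1690 * 94.6940 = 2918.3294 kJ
Q_total = 6521.6878 kJ

6521.6878 kJ


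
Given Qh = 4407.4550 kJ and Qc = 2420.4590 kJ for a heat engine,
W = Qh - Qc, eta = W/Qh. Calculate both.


W = 4407.4550 - 2420.4590 = 1986.9960 kJ
eta = 1986.9960 / 4407.4550 = 0.4508 = 45.0826%

W = 1986.9960 kJ, eta = 45.0826%


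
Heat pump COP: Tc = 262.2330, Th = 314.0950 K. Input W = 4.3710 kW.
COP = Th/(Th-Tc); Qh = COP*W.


COP = 314.0950 / 51.8620 = 6.0564
Qh = 6.0564 * 4.3710 = 26.4724 kW

COP = 6.0564, Qh = 26.4724 kW


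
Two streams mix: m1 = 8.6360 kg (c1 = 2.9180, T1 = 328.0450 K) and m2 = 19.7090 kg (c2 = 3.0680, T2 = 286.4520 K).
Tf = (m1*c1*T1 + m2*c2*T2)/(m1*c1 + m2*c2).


num = 25587.6379
den = 85.6671
Tf = 298.6870 K

298.6870 K


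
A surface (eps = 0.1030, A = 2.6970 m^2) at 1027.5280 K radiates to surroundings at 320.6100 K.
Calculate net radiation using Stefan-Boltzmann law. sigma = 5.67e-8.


T^4 = 1.1147e+12
Tsurr^4 = 1.0566e+10
Q = 0.1030 * 5.67e-8 * 2.6970 * 1.1042e+12 = 17391.6127 W

17391.6127 W


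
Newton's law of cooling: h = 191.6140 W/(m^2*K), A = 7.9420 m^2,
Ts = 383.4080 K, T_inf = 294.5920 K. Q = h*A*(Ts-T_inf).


dT = 88.8160 K
Q = 191.6140 * 7.9420 * 88.8160 = 135160.0456 W

135160.0456 W


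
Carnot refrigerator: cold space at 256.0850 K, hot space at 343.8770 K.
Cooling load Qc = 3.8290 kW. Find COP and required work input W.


COP = 256.0850 / 87.7920 = 2.9170
W = 3.8290 / 2.9170 = 1.3127 kW

COP = 2.9170, W = 1.3127 kW


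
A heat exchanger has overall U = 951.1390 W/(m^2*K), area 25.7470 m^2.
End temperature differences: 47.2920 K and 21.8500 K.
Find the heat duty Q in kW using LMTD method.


LMTD = 32.9500 K
Q = 951.1390 * 25.7470 * 32.9500 = 806911.1047 W = 806.9111 kW

806.9111 kW


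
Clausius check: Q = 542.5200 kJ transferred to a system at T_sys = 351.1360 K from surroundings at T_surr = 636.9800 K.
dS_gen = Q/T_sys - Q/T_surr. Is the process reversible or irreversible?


dS_sys = 542.5200/351.1360 = 1.5450 kJ/K
dS_surr = -542.5200/636.9800 = -0.8517 kJ/K
dS_gen = 1.5450 - 0.8517 = 0.6933 kJ/K (irreversible)

dS_gen = 0.6933 kJ/K, irreversible


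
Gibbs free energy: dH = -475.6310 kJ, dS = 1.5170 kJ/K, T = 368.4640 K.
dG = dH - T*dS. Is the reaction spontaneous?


T*dS = 368.4640 * 1.5170 = 558.9599 kJ
dG = -475.6310 - 558.9599 = -1034.5909 kJ (spontaneous)

dG = -1034.5909 kJ, spontaneous


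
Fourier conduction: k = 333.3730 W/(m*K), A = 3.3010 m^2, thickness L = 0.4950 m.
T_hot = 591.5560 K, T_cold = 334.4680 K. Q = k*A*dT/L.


dT = 257.0880 K
Q = 333.3730 * 3.3010 * 257.0880 / 0.4950 = 571547.7960 W

571547.7960 W


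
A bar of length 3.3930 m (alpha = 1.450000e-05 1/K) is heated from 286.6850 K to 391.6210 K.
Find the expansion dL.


dT = 104.9360 K
dL = 1.450000e-05 * 3.3930 * 104.9360 = 0.005163 m
L_final = 3.398163 m

dL = 0.005163 m


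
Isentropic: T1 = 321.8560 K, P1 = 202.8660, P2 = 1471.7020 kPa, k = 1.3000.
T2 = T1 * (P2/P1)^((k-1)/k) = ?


(k-1)/k = 0.2308
(P2/P1)^exp = 1.5798
T2 = 321.8560 * 1.5798 = 508.4685 K

508.4685 K


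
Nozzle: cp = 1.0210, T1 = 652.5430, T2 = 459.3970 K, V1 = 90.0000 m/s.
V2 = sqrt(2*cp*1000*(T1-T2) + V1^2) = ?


dT = 193.1460 K
2*cp*1000*dT = 394404.1320
V1^2 = 8100.0000
V2 = sqrt(402504.1320) = 634.4321 m/s

634.4321 m/s


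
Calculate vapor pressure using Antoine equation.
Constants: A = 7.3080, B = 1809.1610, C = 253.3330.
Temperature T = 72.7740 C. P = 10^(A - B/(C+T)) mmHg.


C+T = 326.1070
B/(C+T) = 5.5478
log10(P) = 7.3080 - 5.5478 = 1.7602
P = 10^1.7602 = 57.5768 mmHg

57.5768 mmHg


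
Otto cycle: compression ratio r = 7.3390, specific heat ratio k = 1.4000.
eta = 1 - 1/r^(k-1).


r^(k-1) = 2.2195
eta = 1 - 1/2.2195 = 0.5494 = 54.9448%

54.9448%


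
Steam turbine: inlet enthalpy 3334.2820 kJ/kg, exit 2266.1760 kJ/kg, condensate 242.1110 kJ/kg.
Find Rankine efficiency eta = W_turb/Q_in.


W = 1068.1060 kJ/kg
Q_in = 3092.1710 kJ/kg
eta = 0.3454 = 34.5423%

eta = 34.5423%


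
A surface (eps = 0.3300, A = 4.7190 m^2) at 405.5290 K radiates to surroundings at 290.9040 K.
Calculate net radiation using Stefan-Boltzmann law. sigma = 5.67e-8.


T^4 = 2.7045e+10
Tsurr^4 = 7.1614e+09
Q = 0.3300 * 5.67e-8 * 4.7190 * 1.9884e+10 = 1755.6689 W

1755.6689 W


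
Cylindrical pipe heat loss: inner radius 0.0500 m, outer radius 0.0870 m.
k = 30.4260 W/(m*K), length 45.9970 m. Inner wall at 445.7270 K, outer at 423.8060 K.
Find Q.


dT = 21.9210 K
ln(ro/ri) = 0.5539
Q = 2*pi*30.4260*45.9970*21.9210 / 0.5539 = 348012.5501 W

348012.5501 W


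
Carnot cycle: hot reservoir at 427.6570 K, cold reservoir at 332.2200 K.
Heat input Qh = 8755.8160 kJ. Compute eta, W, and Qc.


eta = 1 - 332.2200/427.6570 = 0.2232
W = 0.2232 * 8755.8160 = 1953.9697 kJ
Qc = 8755.8160 - 1953.9697 = 6801.8463 kJ

eta = 22.3162%, W = 1953.9697 kJ, Qc = 6801.8463 kJ


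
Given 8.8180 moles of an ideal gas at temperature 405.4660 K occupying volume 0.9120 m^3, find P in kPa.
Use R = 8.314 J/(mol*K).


P = nRT/V = 8.8180 * 8.314 * 405.4660 / 0.9120
= 29725.8688 / 0.9120 = 32594.1544 Pa = 32.5942 kPa

32.5942 kPa


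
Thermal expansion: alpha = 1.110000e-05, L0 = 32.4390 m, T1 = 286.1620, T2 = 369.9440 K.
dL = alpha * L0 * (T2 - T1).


dT = 83.7820 K
dL = 1.110000e-05 * 32.4390 * 83.7820 = 0.030168 m
L_final = 32.469168 m

dL = 0.030168 m


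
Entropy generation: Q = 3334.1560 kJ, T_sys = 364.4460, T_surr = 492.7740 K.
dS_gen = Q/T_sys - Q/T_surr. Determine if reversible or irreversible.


dS_sys = 3334.1560/364.4460 = 9.1486 kJ/K
dS_surr = -3334.1560/492.7740 = -6.7661 kJ/K
dS_gen = 9.1486 - 6.7661 = 2.3825 kJ/K (irreversible)

dS_gen = 2.3825 kJ/K, irreversible


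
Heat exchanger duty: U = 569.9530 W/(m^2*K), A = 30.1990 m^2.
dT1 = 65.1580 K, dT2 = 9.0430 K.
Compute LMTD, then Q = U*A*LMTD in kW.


LMTD = 28.4152 K
Q = 569.9530 * 30.1990 * 28.4152 = 489082.5323 W = 489.0825 kW

489.0825 kW


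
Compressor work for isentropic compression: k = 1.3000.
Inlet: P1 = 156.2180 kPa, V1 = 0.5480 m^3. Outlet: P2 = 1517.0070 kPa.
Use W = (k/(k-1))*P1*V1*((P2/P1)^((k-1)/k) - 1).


(k-1)/k = 0.2308
(P2/P1)^exp = 1.6898
W = 4.3333 * 156.2180 * 0.5480 * (1.6898 - 1) = 255.8822 kJ

255.8822 kJ


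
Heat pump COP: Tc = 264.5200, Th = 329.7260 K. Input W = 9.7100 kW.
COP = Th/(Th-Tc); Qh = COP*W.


COP = 329.7260 / 65.2060 = 5.0567
Qh = 5.0567 * 9.7100 = 49.1004 kW

COP = 5.0567, Qh = 49.1004 kW


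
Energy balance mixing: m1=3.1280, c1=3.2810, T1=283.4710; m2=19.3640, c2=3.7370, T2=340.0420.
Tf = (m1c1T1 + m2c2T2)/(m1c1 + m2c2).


num = 27515.8042
den = 82.6262
Tf = 333.0153 K

333.0153 K


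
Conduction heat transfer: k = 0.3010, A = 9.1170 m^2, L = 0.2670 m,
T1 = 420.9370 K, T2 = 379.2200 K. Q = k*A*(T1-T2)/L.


dT = 41.7170 K
Q = 0.3010 * 9.1170 * 41.7170 / 0.2670 = 428.7659 W

428.7659 W


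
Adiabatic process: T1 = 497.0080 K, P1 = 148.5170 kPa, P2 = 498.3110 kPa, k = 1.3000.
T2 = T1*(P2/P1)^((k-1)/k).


(k-1)/k = 0.2308
(P2/P1)^exp = 1.3223
T2 = 497.0080 * 1.3223 = 657.1801 K

657.1801 K


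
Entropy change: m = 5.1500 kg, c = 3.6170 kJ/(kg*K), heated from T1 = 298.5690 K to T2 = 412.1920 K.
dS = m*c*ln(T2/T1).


T2/T1 = 1.3806
ln(T2/T1) = 0.3225
dS = 5.1500 * 3.6170 * 0.3225 = 6.0072 kJ/K

6.0072 kJ/K
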